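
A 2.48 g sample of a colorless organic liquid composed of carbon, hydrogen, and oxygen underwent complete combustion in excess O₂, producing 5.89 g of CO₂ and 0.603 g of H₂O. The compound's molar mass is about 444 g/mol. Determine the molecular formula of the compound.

mol C = 5.89 g CO₂ ÷ 44.009 g/mol = 0.1338 mol
mol H = 2 × 0.603 g H₂O ÷ 18.015 g/mol = 0.06694 mol
mass O = 2.48 − (1.608 + 0.06748) = 0.8050 g → mol O = 0.8050 ÷ 15.999 = 0.05032 mol
Divide by the smallest (0.05032 mol): C 2.660, H 1.330, O 1.000
Multiplying each by 3 gives whole numbers: C 7.98, H 3.99, O 3.00
Empirical formula: C8H4O3
Empirical-formula mass = 148.12 g/mol; 444 ÷ 148.12 ≈ 3, so the molecular formula is C24H12O9.

C24H12O9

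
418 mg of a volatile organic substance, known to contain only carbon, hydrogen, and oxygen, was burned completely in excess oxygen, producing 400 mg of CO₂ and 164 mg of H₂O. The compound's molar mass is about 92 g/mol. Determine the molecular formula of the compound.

C2H4O4

mol C = 0.400 g CO₂ ÷ 44.009 g/mol = 0.009089 mol
mol H = 2 × 0.164 g H₂O ÷ 18.015 g/mol = 0.01821 mol
mass O = 0.418 − (0.1092 + 0.01835) = 0.2905 g → mol O = 0.2905 ÷ 15.999 = 0.01816 mol
Divide by the smallest (0.009089 mol): C 1.000, H 2.003, O 1.998
Empirical formula: CH2O2
Empirical-formula mass = 46.02 g/mol; 92 ÷ 46.02 ≈ 2, so the molecular formula is C2H4O4.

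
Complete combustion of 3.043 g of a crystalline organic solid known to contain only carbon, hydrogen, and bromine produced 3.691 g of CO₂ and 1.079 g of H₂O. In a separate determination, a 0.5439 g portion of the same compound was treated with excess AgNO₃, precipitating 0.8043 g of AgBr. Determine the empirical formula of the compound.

mol C = 3.691 g CO₂ ÷ 44.009 g/mol = 0.083869 mol
mol H = 2 × 1.079 g H₂O ÷ 18.015 g/mol = 0.11979 mol
From the AgBr data: mol Br per gram of compound = (0.8043 ÷ 187.772) ÷ 0.5439 = 0.0078753 mol/g, so in the 3.043 g combustion sample mol Br = 0.023965 mol
Divide by the smallest (0.023965 mol): C 3.500, H 4.999, Br 1.000
Multiplying each by 2 gives whole numbers: C 7.00, H 10.00, Br 2.00

C7H10Br2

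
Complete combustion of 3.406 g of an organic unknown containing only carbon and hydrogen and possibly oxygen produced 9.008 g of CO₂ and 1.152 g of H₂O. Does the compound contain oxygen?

mol C = 9.008 g CO₂ ÷ 44.009 g/mol = 0.20469 mol
mol H = 2 × 1.152 g H₂O ÷ 18.015 g/mol = 0.12789 mol
C and H account for only 2.5874 g of the 3.406 g sample; the remaining 0.81861 g must be oxygen.

yes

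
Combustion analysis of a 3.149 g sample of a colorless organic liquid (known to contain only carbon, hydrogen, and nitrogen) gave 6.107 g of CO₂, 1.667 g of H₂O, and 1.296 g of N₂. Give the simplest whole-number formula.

C3H4N2

mol C = 6.107 g CO₂ ÷ 44.009 g/mol = 0.13877 mol
mol H = 2 × 1.667 g H₂O ÷ 18.015 g/mol = 0.18507 mol
mol N = 2 × 1.296 g N₂ ÷ 28.014 g/mol = 0.092525 mol
Divide by the smallest (0.092525 mol): C 1.500, H 2.000, N 1.000
Multiplying each by 2 gives whole numbers: C 3.00, H 4.00, N 2.00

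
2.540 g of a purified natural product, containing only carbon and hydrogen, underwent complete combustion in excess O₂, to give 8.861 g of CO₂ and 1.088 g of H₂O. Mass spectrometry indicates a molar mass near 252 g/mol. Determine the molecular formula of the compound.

mol C = 8.861 g CO₂ ÷ 44.009 g/mol = 0.20135 mol
mol H = 2 × 1.088 g H₂O ÷ 18.015 g/mol = 0.12079 mol
Divide by the smallest (0.12079 mol): C 1.667, H 1.000
Multiplying each by 3 gives whole numbers: C 5.00, H 3.00
Empirical formula: C5H3
Empirical-formula mass = 63.08 g/mol; 252 ÷ 63.08 ≈ 4, so the molecular formula is C20H12.

C20H12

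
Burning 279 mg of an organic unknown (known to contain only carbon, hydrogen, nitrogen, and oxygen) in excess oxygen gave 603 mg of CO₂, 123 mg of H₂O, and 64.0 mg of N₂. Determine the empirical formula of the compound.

mol C = 0.603 g CO₂ ÷ 44.009 g/mol = 0.01370 mol
mol H = 2 × 0.123 g H₂O ÷ 18.015 g/mol = 0.01366 mol
mol N = 2 × 0.0640 g N₂ ÷ 28.014 g/mol = 0.004569 mol
mass O = 0.279 − (0.1646 + 0.01376 + 0.06400) = 0.03666 g → mol O = 0.03666 ÷ 15.999 = 0.002292 mol
Divide by the smallest (0.002292 mol): C 5.979, H 5.959, N 1.994, O 1.000

C6H6N2O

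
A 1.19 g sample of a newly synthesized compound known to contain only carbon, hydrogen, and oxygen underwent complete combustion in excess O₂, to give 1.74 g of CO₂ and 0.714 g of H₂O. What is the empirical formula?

mol C = 1.74 g CO₂ ÷ 44.009 g/mol = 0.03954 mol
mol H = 2 × 0.714 g H₂O ÷ 18.015 g/mol = 0.07927 mol
mass O = 1.19 − (0.4749 + 0.07990) = 0.6352 g → mol O = 0.6352 ÷ 15.999 = 0.03970 mol
Divide by the smallest (0.03954 mol): C 1.000, H 2.005, O 1.004

CH2O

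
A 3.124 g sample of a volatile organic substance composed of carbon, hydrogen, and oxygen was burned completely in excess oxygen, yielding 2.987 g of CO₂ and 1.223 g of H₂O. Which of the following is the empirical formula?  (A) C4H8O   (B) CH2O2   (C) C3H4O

mol C = 2.987 g CO₂ ÷ 44.009 g/mol = 0.067872 mol
mol H = 2 × 1.223 g H₂O ÷ 18.015 g/mol = 0.13578 mol
mass O = 3.124 − (0.81522 + 0.13686) = 2.1719 g → mol O = 2.1719 ÷ 15.999 = 0.13575 mol
Divide by the smallest (0.067872 mol): C 1.000, H 2.000, O 2.000

(B) CH2O2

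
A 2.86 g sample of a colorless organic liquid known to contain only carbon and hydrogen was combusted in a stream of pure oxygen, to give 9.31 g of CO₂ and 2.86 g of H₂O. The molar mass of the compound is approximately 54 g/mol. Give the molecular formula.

C4H6

mol C = 9.31 g CO₂ ÷ 44.009 g/mol = 0.2115 mol
mol H = 2 × 2.86 g H₂O ÷ 18.015 g/mol = 0.3175 mol
Divide by the smallest (0.2115 mol): C 1.000, H 1.501
Multiplying each by 2 gives whole numbers: C 2.00, H 3.00
Empirical formula: C2H3
Empirical-formula mass = 27.05 g/mol; 54 ÷ 27.05 ≈ 2, so the molecular formula is C4H6.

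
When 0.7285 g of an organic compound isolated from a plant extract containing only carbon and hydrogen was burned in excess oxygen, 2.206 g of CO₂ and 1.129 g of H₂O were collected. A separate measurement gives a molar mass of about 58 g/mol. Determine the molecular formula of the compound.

mol C = 2.206 g CO₂ ÷ 44.009 g/mol = 0.050126 mol
mol H = 2 × 1.129 g H₂O ÷ 18.015 g/mol = 0.12534 mol
Divide by the smallest (0.050126 mol): C 1.000, H 2.500
Multiplying each by 2 gives whole numbers: C 2.00, H 5.00
Empirical formula: C2H5
Empirical-formula mass = 29.06 g/mol; 58 ÷ 29.06 ≈ 2, so the molecular formula is C4H10.

C4H10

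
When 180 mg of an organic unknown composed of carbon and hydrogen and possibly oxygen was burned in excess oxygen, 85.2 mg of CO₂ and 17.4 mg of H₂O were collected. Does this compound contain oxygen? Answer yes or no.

yes

mol C = 0.0852 g CO₂ ÷ 44.009 g/mol = 0.001936 mol
mol H = 2 × 0.0174 g H₂O ÷ 18.015 g/mol = 0.001932 mol
C and H account for only 0.02520 g of the 0.180 g sample; the remaining 0.1548 g must be oxygen.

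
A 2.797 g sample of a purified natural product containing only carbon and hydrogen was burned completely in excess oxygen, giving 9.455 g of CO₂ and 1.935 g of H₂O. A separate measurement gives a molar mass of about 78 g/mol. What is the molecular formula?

C6H6

mol C = 9.455 g CO₂ ÷ 44.009 g/mol = 0.21484 mol
mol H = 2 × 1.935 g H₂O ÷ 18.015 g/mol = 0.21482 mol
Divide by the smallest (0.21482 mol): C 1.000, H 1.000
Empirical formula: CH
Empirical-formula mass = 13.02 g/mol; 78 ÷ 13.02 ≈ 6, so the molecular formula is C6H6.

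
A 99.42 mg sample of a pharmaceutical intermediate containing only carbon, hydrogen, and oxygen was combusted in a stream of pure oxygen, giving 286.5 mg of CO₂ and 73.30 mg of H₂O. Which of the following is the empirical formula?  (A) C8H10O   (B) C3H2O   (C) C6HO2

mol C = 0.2865 g CO₂ ÷ 44.009 g/mol = 0.0065100 mol
mol H = 2 × 0.07330 g H₂O ÷ 18.015 g/mol = 0.0081377 mol
mass O = 0.09942 − (0.078192 + 0.0082028) = 0.013025 g → mol O = 0.013025 ÷ 15.999 = 0.00081413 mol
Divide by the smallest (0.00081413 mol): C 7.996, H 9.996, O 1.000

(A) C8H10O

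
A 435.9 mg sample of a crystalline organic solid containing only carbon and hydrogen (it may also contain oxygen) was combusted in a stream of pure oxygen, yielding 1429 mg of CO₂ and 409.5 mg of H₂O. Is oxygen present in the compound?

no

mol C = 1.429 g CO₂ ÷ 44.009 g/mol = 0.032471 mol
mol H = 2 × 0.4095 g H₂O ÷ 18.015 g/mol = 0.045462 mol
C and H together account for 0.43583 g — essentially the entire 0.4359 g sample — so the compound contains no oxygen.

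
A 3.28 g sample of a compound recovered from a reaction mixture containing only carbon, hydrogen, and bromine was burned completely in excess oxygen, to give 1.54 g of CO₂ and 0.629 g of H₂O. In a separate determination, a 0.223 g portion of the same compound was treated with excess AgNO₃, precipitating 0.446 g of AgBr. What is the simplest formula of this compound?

CH2Br

mol C = 1.54 g CO₂ ÷ 44.009 g/mol = 0.03499 mol
mol H = 2 × 0.629 g H₂O ÷ 18.015 g/mol = 0.06983 mol
From the AgBr data: mol Br per gram of compound = (0.446 ÷ 187.772) ÷ 0.223 = 0.01065 mol/g, so in the 3.28 g combustion sample mol Br = 0.03494 mol
Divide by the smallest (0.03494 mol): C 1.002, H 1.999, Br 1.000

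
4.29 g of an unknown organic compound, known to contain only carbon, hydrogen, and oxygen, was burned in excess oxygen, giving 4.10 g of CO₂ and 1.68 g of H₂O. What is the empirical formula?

CH2O2

mol C = 4.10 g CO₂ ÷ 44.009 g/mol = 0.09316 mol
mol H = 2 × 1.68 g H₂O ÷ 18.015 g/mol = 0.1865 mol
mass O = 4.29 − (1.119 + 0.1880) = 2.983 g → mol O = 2.983 ÷ 15.999 = 0.1865 mol
Divide by the smallest (0.09316 mol): C 1.000, H 2.002, O 2.001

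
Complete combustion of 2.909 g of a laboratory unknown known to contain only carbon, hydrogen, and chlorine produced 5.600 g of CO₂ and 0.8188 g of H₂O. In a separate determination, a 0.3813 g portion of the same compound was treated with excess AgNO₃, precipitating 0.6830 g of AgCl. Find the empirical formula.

mol C = 5.600 g CO₂ ÷ 44.009 g/mol = 0.12725 mol
mol H = 2 × 0.8188 g H₂O ÷ 18.015 g/mol = 0.090902 mol
From the AgCl data: mol Cl per gram of compound = (0.6830 ÷ 143.318) ÷ 0.3813 = 0.012498 mol/g, so in the 2.909 g combustion sample mol Cl = 0.036358 mol
Divide by the smallest (0.036358 mol): C 3.500, H 2.500, Cl 1.000
Multiplying each by 2 gives whole numbers: C 7.00, H 5.00, Cl 2.00

C7H5Cl2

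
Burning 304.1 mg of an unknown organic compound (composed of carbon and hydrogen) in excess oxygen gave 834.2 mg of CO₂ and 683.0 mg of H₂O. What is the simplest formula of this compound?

mol C = 0.8342 g CO₂ ÷ 44.009 g/mol = 0.018955 mol
mol H = 2 × 0.6830 g H₂O ÷ 18.015 g/mol = 0.075826 mol
Divide by the smallest (0.018955 mol): C 1.000, H 4.000

CH4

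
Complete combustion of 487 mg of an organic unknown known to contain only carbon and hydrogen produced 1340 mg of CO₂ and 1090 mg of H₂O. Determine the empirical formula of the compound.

CH4

mol C = 1.34 g CO₂ ÷ 44.009 g/mol = 0.03045 mol
mol H = 2 × 1.09 g H₂O ÷ 18.015 g/mol = 0.1210 mol
Divide by the smallest (0.03045 mol): C 1.000, H 3.974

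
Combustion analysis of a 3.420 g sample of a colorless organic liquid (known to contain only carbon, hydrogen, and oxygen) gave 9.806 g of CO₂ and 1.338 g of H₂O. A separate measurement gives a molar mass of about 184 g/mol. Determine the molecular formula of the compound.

C12H8O2

mol C = 9.806 g CO₂ ÷ 44.009 g/mol = 0.22282 mol
mol H = 2 × 1.338 g H₂O ÷ 18.015 g/mol = 0.14854 mol
mass O = 3.420 − (2.6763 + 0.14973) = 0.59400 g → mol O = 0.59400 ÷ 15.999 = 0.037127 mol
Divide by the smallest (0.037127 mol): C 6.001, H 4.001, O 1.000
Empirical formula: C6H4O
Empirical-formula mass = 92.10 g/mol; 184 ÷ 92.10 ≈ 2, so the molecular formula is C12H8O2.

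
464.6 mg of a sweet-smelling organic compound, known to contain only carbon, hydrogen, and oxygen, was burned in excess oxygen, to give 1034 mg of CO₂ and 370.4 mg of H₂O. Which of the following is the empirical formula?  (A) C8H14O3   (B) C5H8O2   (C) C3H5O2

(A) C8H14O3

mol C = 1.034 g CO₂ ÷ 44.009 g/mol = 0.023495 mol
mol H = 2 × 0.3704 g H₂O ÷ 18.015 g/mol = 0.041121 mol
mass O = 0.4646 − (0.28220 + 0.041450) = 0.14095 g → mol O = 0.14095 ÷ 15.999 = 0.0088099 mol
Divide by the smallest (0.0088099 mol): C 2.667, H 4.668, O 1.000
Multiplying each by 3 gives whole numbers: C 8.00, H 14.00, O 3.00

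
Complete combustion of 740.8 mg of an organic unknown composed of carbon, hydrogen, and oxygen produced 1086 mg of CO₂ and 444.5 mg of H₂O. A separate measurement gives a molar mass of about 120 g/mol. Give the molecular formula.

mol C = 1.086 g CO₂ ÷ 44.009 g/mol = 0.024677 mol
mol H = 2 × 0.4445 g H₂O ÷ 18.015 g/mol = 0.049348 mol
mass O = 0.7408 − (0.29639 + 0.049743) = 0.39466 g → mol O = 0.39466 ÷ 15.999 = 0.024668 mol
Divide by the smallest (0.024668 mol): C 1.000, H 2.000, O 1.000
Empirical formula: CH2O
Empirical-formula mass = 30.03 g/mol; 120 ÷ 30.03 ≈ 4, so the molecular formula is C4H8O4.

C4H8O4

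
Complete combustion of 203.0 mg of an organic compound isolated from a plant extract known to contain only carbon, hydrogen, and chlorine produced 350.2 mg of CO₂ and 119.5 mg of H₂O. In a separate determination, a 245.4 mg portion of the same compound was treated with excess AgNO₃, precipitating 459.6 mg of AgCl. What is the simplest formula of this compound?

C3H5Cl

mol C = 0.3502 g CO₂ ÷ 44.009 g/mol = 0.0079575 mol
mol H = 2 × 0.1195 g H₂O ÷ 18.015 g/mol = 0.013267 mol
From the AgCl data: mol Cl per gram of compound = (0.4596 ÷ 143.318) ÷ 0.2454 = 0.013068 mol/g, so in the 0.2030 g combustion sample mol Cl = 0.0026528 mol
Divide by the smallest (0.0026528 mol): C 3.000, H 5.001, Cl 1.000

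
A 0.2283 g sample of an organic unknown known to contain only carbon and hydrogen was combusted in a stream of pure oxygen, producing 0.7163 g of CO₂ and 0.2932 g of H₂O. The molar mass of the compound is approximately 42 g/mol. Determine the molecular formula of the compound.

C3H6

mol C = 0.7163 g CO₂ ÷ 44.009 g/mol = 0.016276 mol
mol H = 2 × 0.2932 g H₂O ÷ 18.015 g/mol = 0.032551 mol
Divide by the smallest (0.016276 mol): C 1.000, H 2.000
Empirical formula: CH2
Empirical-formula mass = 14.03 g/mol; 42 ÷ 14.03 ≈ 3, so the molecular formula is C3H6.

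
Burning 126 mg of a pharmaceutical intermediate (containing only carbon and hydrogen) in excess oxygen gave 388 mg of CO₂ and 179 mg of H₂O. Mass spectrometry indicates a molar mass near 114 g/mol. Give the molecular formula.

C8H18

mol C = 0.388 g CO₂ ÷ 44.009 g/mol = 0.008816 mol
mol H = 2 × 0.179 g H₂O ÷ 18.015 g/mol = 0.01987 mol
Divide by the smallest (0.008816 mol): C 1.000, H 2.254
Multiplying each by 4 gives whole numbers: C 4.00, H 9.02
Empirical formula: C4H9
Empirical-formula mass = 57.12 g/mol; 114 ÷ 57.12 ≈ 2, so the molecular formula is C8H18.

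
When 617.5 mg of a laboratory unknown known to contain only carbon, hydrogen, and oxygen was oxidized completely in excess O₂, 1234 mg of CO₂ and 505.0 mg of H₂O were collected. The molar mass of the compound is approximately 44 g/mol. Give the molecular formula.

C2H4O

mol C = 1.234 g CO₂ ÷ 44.009 g/mol = 0.028040 mol
mol H = 2 × 0.5050 g H₂O ÷ 18.015 g/mol = 0.056064 mol
mass O = 0.6175 − (0.33679 + 0.056513) = 0.22420 g → mol O = 0.22420 ÷ 15.999 = 0.014014 mol
Divide by the smallest (0.014014 mol): C 2.001, H 4.001, O 1.000
Empirical formula: C2H4O
Empirical-formula mass = 44.05 g/mol; 44 ÷ 44.05 ≈ 1, so the molecular formula is C2H4O.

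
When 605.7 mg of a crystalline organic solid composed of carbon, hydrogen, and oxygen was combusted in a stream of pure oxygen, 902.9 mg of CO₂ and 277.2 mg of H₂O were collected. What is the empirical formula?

mol C = 0.9029 g CO₂ ÷ 44.009 g/mol = 0.020516 mol
mol H = 2 × 0.2772 g H₂O ÷ 18.015 g/mol = 0.030774 mol
mass O = 0.6057 − (0.24642 + 0.031021) = 0.32826 g → mol O = 0.32826 ÷ 15.999 = 0.020517 mol
Divide by the smallest (0.020516 mol): C 1.000, H 1.500, O 1.000
Multiplying each by 2 gives whole numbers: C 2.00, H 3.00, O 2.00

C2H3O2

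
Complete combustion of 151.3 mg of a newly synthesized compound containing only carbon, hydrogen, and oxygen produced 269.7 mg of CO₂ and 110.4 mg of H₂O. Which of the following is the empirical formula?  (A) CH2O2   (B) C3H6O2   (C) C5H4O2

mol C = 0.2697 g CO₂ ÷ 44.009 g/mol = 0.0061283 mol
mol H = 2 × 0.1104 g H₂O ÷ 18.015 g/mol = 0.012256 mol
mass O = 0.1513 − (0.073607 + 0.012355) = 0.065339 g → mol O = 0.065339 ÷ 15.999 = 0.0040839 mol
Divide by the smallest (0.0040839 mol): C 1.501, H 3.001, O 1.000
Multiplying each by 2 gives whole numbers: C 3.00, H 6.00, O 2.00

(B) C3H6O2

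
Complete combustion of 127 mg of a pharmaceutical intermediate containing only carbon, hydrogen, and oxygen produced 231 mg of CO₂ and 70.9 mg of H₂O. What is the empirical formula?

C6H9O4

mol C = 0.231 g CO₂ ÷ 44.009 g/mol = 0.005249 mol
mol H = 2 × 0.0709 g H₂O ÷ 18.015 g/mol = 0.007871 mol
mass O = 0.127 − (0.06304 + 0.007934) = 0.05602 g → mol O = 0.05602 ÷ 15.999 = 0.003502 mol
Divide by the smallest (0.003502 mol): C 1.499, H 2.248, O 1.000
Multiplying each by 4 gives whole numbers: C 6.00, H 8.99, O 4.00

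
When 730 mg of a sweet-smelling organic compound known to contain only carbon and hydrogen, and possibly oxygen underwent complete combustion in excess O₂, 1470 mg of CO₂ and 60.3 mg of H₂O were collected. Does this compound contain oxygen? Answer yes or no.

yes

mol C = 1.47 g CO₂ ÷ 44.009 g/mol = 0.03340 mol
mol H = 2 × 0.0603 g H₂O ÷ 18.015 g/mol = 0.006694 mol
C and H account for only 0.4079 g of the 0.730 g sample; the remaining 0.3221 g must be oxygen.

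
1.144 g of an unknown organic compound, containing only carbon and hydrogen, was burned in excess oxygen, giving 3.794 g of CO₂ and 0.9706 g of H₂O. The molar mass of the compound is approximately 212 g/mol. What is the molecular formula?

mol C = 3.794 g CO₂ ÷ 44.009 g/mol = 0.086210 mol
mol H = 2 × 0.9706 g H₂O ÷ 18.015 g/mol = 0.10775 mol
Divide by the smallest (0.086210 mol): C 1.000, H 1.250
Multiplying each by 4 gives whole numbers: C 4.00, H 5.00
Empirical formula: C4H5
Empirical-formula mass = 53.08 g/mol; 212 ÷ 53.08 ≈ 4, so the molecular formula is C16H20.

C16H20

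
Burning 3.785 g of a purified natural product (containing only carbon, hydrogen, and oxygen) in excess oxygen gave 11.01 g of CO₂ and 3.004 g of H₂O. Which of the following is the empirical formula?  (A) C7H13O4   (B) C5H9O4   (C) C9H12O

mol C = 11.01 g CO₂ ÷ 44.009 g/mol = 0.25018 mol
mol H = 2 × 3.004 g H₂O ÷ 18.015 g/mol = 0.33350 mol
mass O = 3.785 − (3.0049 + 0.33617) = 0.44397 g → mol O = 0.44397 ÷ 15.999 = 0.027750 mol
Divide by the smallest (0.027750 mol): C 9.015, H 12.018, O 1.000

(C) C9H12O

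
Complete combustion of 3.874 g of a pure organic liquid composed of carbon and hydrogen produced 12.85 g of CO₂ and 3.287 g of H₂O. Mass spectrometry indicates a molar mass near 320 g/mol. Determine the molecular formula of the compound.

C24H30

mol C = 12.85 g CO₂ ÷ 44.009 g/mol = 0.29199 mol
mol H = 2 × 3.287 g H₂O ÷ 18.015 g/mol = 0.36492 mol
Divide by the smallest (0.29199 mol): C 1.000, H 1.250
Multiplying each by 4 gives whole numbers: C 4.00, H 5.00
Empirical formula: C4H5
Empirical-formula mass = 53.08 g/mol; 320 ÷ 53.08 ≈ 6, so the molecular formula is C24H30.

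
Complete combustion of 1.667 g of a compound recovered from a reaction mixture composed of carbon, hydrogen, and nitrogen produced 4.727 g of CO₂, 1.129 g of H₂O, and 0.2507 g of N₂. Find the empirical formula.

mol C = 4.727 g CO₂ ÷ 44.009 g/mol = 0.10741 mol
mol H = 2 × 1.129 g H₂O ÷ 18.015 g/mol = 0.12534 mol
mol N = 2 × 0.2507 g N₂ ÷ 28.014 g/mol = 0.017898 mol
Divide by the smallest (0.017898 mol): C 6.001, H 7.003, N 1.000

C6H7N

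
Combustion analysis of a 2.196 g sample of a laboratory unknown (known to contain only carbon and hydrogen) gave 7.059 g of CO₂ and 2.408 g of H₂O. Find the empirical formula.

C3H5

mol C = 7.059 g CO₂ ÷ 44.009 g/mol = 0.16040 mol
mol H = 2 × 2.408 g H₂O ÷ 18.015 g/mol = 0.26733 mol
Divide by the smallest (0.16040 mol): C 1.000, H 1.667
Multiplying each by 3 gives whole numbers: C 3.00, H 5.00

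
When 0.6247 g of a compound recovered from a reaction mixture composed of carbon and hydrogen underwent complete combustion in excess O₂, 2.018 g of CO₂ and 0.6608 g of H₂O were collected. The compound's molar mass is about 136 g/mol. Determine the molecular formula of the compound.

C10H16

mol C = 2.018 g CO₂ ÷ 44.009 g/mol = 0.045854 mol
mol H = 2 × 0.6608 g H₂O ÷ 18.015 g/mol = 0.073361 mol
Divide by the smallest (0.045854 mol): C 1.000, H 1.600
Multiplying each by 5 gives whole numbers: C 5.00, H 8.00
Empirical formula: C5H8
Empirical-formula mass = 68.12 g/mol; 136 ÷ 68.12 ≈ 2, so the molecular formula is C10H16.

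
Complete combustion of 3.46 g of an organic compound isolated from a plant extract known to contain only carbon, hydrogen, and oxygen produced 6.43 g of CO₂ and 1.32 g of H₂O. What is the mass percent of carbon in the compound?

50.7%

mol C = 6.43 g CO₂ ÷ 44.009 g/mol = 0.1461 mol
mol H = 2 × 1.32 g H₂O ÷ 18.015 g/mol = 0.1465 mol
mass O = 3.46 − (1.755 + 0.1477) = 1.557 g → mol O = 1.557 ÷ 15.999 = 0.09734 mol
mass % C = 1.755 g ÷ 3.46 g × 100%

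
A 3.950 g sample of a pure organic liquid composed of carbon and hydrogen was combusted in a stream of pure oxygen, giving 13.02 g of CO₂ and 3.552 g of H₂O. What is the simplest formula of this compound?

C3H4

mol C = 13.02 g CO₂ ÷ 44.009 g/mol = 0.29585 mol
mol H = 2 × 3.552 g H₂O ÷ 18.015 g/mol = 0.39434 mol
Divide by the smallest (0.29585 mol): C 1.000, H 1.333
Multiplying each by 3 gives whole numbers: C 3.00, H 4.00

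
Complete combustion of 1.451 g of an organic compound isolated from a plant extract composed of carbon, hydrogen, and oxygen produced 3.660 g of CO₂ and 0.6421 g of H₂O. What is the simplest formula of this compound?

C7H6O2

mol C = 3.660 g CO₂ ÷ 44.009 g/mol = 0.083165 mol
mol H = 2 × 0.6421 g H₂O ÷ 18.015 g/mol = 0.071285 mol
mass O = 1.451 − (0.99889 + 0.071855) = 0.38025 g → mol O = 0.38025 ÷ 15.999 = 0.023767 mol
Divide by the smallest (0.023767 mol): C 3.499, H 2.999, O 1.000
Multiplying each by 2 gives whole numbers: C 7.00, H 6.00, O 2.00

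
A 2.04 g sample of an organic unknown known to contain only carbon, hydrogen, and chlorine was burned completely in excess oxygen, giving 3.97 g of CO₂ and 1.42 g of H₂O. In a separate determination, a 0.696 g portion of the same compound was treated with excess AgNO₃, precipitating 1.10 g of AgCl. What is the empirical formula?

C4H7Cl

mol C = 3.97 g CO₂ ÷ 44.009 g/mol = 0.09021 mol
mol H = 2 × 1.42 g H₂O ÷ 18.015 g/mol = 0.1576 mol
From the AgCl data: mol Cl per gram of compound = (1.10 ÷ 143.318) ÷ 0.696 = 0.01103 mol/g, so in the 2.04 g combustion sample mol Cl = 0.02250 mol
Divide by the smallest (0.02250 mol): C 4.010, H 7.008, Cl 1.000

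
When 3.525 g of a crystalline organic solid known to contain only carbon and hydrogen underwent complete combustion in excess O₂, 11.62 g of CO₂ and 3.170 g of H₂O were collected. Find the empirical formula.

mol C = 11.62 g CO₂ ÷ 44.009 g/mol = 0.26404 mol
mol H = 2 × 3.170 g H₂O ÷ 18.015 g/mol = 0.35193 mol
Divide by the smallest (0.26404 mol): C 1.000, H 1.333
Multiplying each by 3 gives whole numbers: C 3.00, H 4.00

C3H4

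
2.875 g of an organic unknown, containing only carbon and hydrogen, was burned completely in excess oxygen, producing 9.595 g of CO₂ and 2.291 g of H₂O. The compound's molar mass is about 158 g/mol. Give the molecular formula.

C12H14

mol C = 9.595 g CO₂ ÷ 44.009 g/mol = 0.21802 mol
mol H = 2 × 2.291 g H₂O ÷ 18.015 g/mol = 0.25434 mol
Divide by the smallest (0.21802 mol): C 1.000, H 1.167
Multiplying each by 6 gives whole numbers: C 6.00, H 7.00
Empirical formula: C6H7
Empirical-formula mass = 79.12 g/mol; 158 ÷ 79.12 ≈ 2, so the molecular formula is C12H14.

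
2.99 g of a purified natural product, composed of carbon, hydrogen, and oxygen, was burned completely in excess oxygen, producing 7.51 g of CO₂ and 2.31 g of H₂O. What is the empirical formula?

mol C = 7.51 g CO₂ ÷ 44.009 g/mol = 0.1706 mol
mol H = 2 × 2.31 g H₂O ÷ 18.015 g/mol = 0.2565 mol
mass O = 2.99 − (2.050 + 0.2585) = 0.6819 g → mol O = 0.6819 ÷ 15.999 = 0.04262 mol
Divide by the smallest (0.04262 mol): C 4.004, H 6.017, O 1.000

C4H6O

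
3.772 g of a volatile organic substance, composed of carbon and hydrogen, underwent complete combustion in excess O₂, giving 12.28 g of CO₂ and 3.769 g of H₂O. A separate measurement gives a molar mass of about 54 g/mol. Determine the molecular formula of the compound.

mol C = 12.28 g CO₂ ÷ 44.009 g/mol = 0.27903 mol
mol H = 2 × 3.769 g H₂O ÷ 18.015 g/mol = 0.41843 mol
Divide by the smallest (0.27903 mol): C 1.000, H 1.500
Multiplying each by 2 gives whole numbers: C 2.00, H 3.00
Empirical formula: C2H3
Empirical-formula mass = 27.05 g/mol; 54 ÷ 27.05 ≈ 2, so the molecular formula is C4H6.

C4H6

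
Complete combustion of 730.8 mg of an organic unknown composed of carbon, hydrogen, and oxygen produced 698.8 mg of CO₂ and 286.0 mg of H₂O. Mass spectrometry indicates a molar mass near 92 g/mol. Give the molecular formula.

mol C = 0.6988 g CO₂ ÷ 44.009 g/mol = 0.015879 mol
mol H = 2 × 0.2860 g H₂O ÷ 18.015 g/mol = 0.031751 mol
mass O = 0.7308 − (0.19072 + 0.032005) = 0.50808 g → mol O = 0.50808 ÷ 15.999 = 0.031757 mol
Divide by the smallest (0.015879 mol): C 1.000, H 2.000, O 2.000
Empirical formula: CH2O2
Empirical-formula mass = 46.02 g/mol; 92 ÷ 46.02 ≈ 2, so the molecular formula is C2H4O4.

C2H4O4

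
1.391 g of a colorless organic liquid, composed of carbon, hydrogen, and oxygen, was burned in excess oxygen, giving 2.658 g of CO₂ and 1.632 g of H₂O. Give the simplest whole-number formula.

C2H6O

mol C = 2.658 g CO₂ ÷ 44.009 g/mol = 0.060397 mol
mol H = 2 × 1.632 g H₂O ÷ 18.015 g/mol = 0.18118 mol
mass O = 1.391 − (0.72543 + 0.18263) = 0.48294 g → mol O = 0.48294 ÷ 15.999 = 0.030186 mol
Divide by the smallest (0.030186 mol): C 2.001, H 6.002, O 1.000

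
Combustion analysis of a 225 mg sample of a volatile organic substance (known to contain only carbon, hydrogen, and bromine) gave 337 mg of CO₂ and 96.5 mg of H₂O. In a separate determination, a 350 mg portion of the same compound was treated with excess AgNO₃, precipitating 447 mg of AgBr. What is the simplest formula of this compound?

mol C = 0.337 g CO₂ ÷ 44.009 g/mol = 0.007658 mol
mol H = 2 × 0.0965 g H₂O ÷ 18.015 g/mol = 0.01071 mol
From the AgBr data: mol Br per gram of compound = (0.447 ÷ 187.772) ÷ 0.350 = 0.006802 mol/g, so in the 0.225 g combustion sample mol Br = 0.001530 mol
Divide by the smallest (0.001530 mol): C 5.004, H 7.001, Br 1.000

C5H7Br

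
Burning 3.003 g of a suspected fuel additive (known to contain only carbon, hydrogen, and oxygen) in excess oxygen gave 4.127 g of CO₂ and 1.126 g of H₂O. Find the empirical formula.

C6H8O7

mol C = 4.127 g CO₂ ÷ 44.009 g/mol = 0.093776 mol
mol H = 2 × 1.126 g H₂O ÷ 18.015 g/mol = 0.12501 mol
mass O = 3.003 − (1.1263 + 0.12601) = 1.7506 g → mol O = 1.7506 ÷ 15.999 = 0.10942 mol
Divide by the smallest (0.093776 mol): C 1.000, H 1.333, O 1.167
Multiplying each by 6 gives whole numbers: C 6.00, H 8.00, O 7.00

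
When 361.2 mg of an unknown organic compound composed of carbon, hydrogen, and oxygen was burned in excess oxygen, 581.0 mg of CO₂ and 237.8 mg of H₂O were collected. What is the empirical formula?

mol C = 0.5810 g CO₂ ÷ 44.009 g/mol = 0.013202 mol
mol H = 2 × 0.2378 g H₂O ÷ 18.015 g/mol = 0.026400 mol
mass O = 0.3612 − (0.15857 + 0.026611) = 0.17602 g → mol O = 0.17602 ÷ 15.999 = 0.011002 mol
Divide by the smallest (0.011002 mol): C 1.200, H 2.400, O 1.000
Multiplying each by 5 gives whole numbers: C 6.00, H 12.00, O 5.00

C6H12O5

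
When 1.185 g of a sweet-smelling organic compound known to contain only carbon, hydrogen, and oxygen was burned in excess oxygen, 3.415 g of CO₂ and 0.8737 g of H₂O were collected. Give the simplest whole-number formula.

C8H10O

mol C = 3.415 g CO₂ ÷ 44.009 g/mol = 0.077598 mol
mol H = 2 × 0.8737 g H₂O ÷ 18.015 g/mol = 0.096997 mol
mass O = 1.185 − (0.93203 + 0.097773) = 0.15520 g → mol O = 0.15520 ÷ 15.999 = 0.0097006 mol
Divide by the smallest (0.0097006 mol): C 7.999, H 9.999, O 1.000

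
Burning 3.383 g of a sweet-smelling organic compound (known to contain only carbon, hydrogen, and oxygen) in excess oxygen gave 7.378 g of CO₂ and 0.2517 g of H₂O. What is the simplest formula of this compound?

mol C = 7.378 g CO₂ ÷ 44.009 g/mol = 0.16765 mol
mol H = 2 × 0.2517 g H₂O ÷ 18.015 g/mol = 0.027943 mol
mass O = 3.383 − (2.0136 + 0.028167) = 1.3412 g → mol O = 1.3412 ÷ 15.999 = 0.083831 mol
Divide by the smallest (0.027943 mol): C 6.000, H 1.000, O 3.000

C6HO3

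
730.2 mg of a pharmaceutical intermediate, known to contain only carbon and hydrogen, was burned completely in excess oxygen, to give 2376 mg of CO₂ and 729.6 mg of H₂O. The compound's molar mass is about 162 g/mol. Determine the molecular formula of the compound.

C12H18

mol C = 2.376 g CO₂ ÷ 44.009 g/mol = 0.053989 mol
mol H = 2 × 0.7296 g H₂O ÷ 18.015 g/mol = 0.080999 mol
Divide by the smallest (0.053989 mol): C 1.000, H 1.500
Multiplying each by 2 gives whole numbers: C 2.00, H 3.00
Empirical formula: C2H3
Empirical-formula mass = 27.05 g/mol; 162 ÷ 27.05 ≈ 6, so the molecular formula is C12H18.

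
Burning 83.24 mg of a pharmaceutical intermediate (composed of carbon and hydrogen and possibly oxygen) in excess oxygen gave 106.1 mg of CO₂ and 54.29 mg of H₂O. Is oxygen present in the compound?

yes

mol C = 0.1061 g CO₂ ÷ 44.009 g/mol = 0.0024109 mol
mol H = 2 × 0.05429 g H₂O ÷ 18.015 g/mol = 0.0060272 mol
C and H account for only 0.035032 g of the 0.08324 g sample; the remaining 0.048208 g must be oxygen.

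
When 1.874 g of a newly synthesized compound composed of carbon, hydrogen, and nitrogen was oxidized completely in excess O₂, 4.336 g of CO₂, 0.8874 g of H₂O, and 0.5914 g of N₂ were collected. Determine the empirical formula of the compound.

C7H7N3

mol C = 4.336 g CO₂ ÷ 44.009 g/mol = 0.098525 mol
mol H = 2 × 0.8874 g H₂O ÷ 18.015 g/mol = 0.098518 mol
mol N = 2 × 0.5914 g N₂ ÷ 28.014 g/mol = 0.042222 mol
Divide by the smallest (0.042222 mol): C 2.334, H 2.333, N 1.000
Multiplying each by 3 gives whole numbers: C 7.00, H 7.00, N 3.00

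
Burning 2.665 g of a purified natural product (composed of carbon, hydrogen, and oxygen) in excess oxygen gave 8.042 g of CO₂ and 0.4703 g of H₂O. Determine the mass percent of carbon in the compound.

82.36%

mol C = 8.042 g CO₂ ÷ 44.009 g/mol = 0.18274 mol
mol H = 2 × 0.4703 g H₂O ÷ 18.015 g/mol = 0.052212 mol
mass O = 2.665 − (2.1948 + 0.052630) = 0.41754 g → mol O = 0.41754 ÷ 15.999 = 0.026098 mol
mass % C = 2.1948 g ÷ 2.665 g × 100%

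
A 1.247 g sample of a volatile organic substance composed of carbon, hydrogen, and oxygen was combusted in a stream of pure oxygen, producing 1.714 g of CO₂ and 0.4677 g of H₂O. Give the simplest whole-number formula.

mol C = 1.714 g CO₂ ÷ 44.009 g/mol = 0.038947 mol
mol H = 2 × 0.4677 g H₂O ÷ 18.015 g/mol = 0.051923 mol
mass O = 1.247 − (0.46779 + 0.052339) = 0.72687 g → mol O = 0.72687 ÷ 15.999 = 0.045432 mol
Divide by the smallest (0.038947 mol): C 1.000, H 1.333, O 1.167
Multiplying each by 6 gives whole numbers: C 6.00, H 8.00, O 7.00

C6H8O7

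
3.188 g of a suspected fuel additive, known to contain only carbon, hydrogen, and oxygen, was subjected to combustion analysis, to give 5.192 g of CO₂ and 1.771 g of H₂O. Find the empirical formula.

mol C = 5.192 g CO₂ ÷ 44.009 g/mol = 0.11798 mol
mol H = 2 × 1.771 g H₂O ÷ 18.015 g/mol = 0.19661 mol
mass O = 3.188 − (1.4170 + 0.19819) = 1.5728 g → mol O = 1.5728 ÷ 15.999 = 0.098306 mol
Divide by the smallest (0.098306 mol): C 1.200, H 2.000, O 1.000
Multiplying each by 5 gives whole numbers: C 6.00, H 10.00, O 5.00

C6H10O5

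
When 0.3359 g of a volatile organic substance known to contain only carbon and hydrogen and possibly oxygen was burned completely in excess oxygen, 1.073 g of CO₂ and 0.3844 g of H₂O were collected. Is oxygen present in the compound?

mol C = 1.073 g CO₂ ÷ 44.009 g/mol = 0.024381 mol
mol H = 2 × 0.3844 g H₂O ÷ 18.015 g/mol = 0.042676 mol
C and H together account for 0.33586 g — essentially the entire 0.3359 g sample — so the compound contains no oxygen.

no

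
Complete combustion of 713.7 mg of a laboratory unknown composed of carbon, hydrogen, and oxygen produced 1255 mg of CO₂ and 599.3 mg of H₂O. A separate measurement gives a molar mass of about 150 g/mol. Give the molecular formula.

C6H14O4

mol C = 1.255 g CO₂ ÷ 44.009 g/mol = 0.028517 mol
mol H = 2 × 0.5993 g H₂O ÷ 18.015 g/mol = 0.066533 mol
mass O = 0.7137 − (0.34252 + 0.067066) = 0.30412 g → mol O = 0.30412 ÷ 15.999 = 0.019009 mol
Divide by the smallest (0.019009 mol): C 1.500, H 3.500, O 1.000
Multiplying each by 2 gives whole numbers: C 3.00, H 7.00, O 2.00
Empirical formula: C3H7O2
Empirical-formula mass = 75.09 g/mol; 150 ÷ 75.09 ≈ 2, so the molecular formula is C6H14O4.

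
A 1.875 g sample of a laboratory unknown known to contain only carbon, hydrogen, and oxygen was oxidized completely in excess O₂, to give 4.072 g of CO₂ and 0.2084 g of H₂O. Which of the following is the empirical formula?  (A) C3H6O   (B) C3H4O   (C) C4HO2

mol C = 4.072 g CO₂ ÷ 44.009 g/mol = 0.092527 mol
mol H = 2 × 0.2084 g H₂O ÷ 18.015 g/mol = 0.023136 mol
mass O = 1.875 − (1.1113 + 0.023321) = 0.74034 g → mol O = 0.74034 ÷ 15.999 = 0.046274 mol
Divide by the smallest (0.023136 mol): C 3.999, H 1.000, O 2.000

(C) C4HO2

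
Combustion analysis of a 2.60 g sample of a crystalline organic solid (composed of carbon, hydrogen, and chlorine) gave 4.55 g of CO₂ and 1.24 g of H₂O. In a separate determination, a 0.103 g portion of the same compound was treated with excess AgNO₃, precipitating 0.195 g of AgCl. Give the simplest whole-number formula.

C3H4Cl

mol C = 4.55 g CO₂ ÷ 44.009 g/mol = 0.1034 mol
mol H = 2 × 1.24 g H₂O ÷ 18.015 g/mol = 0.1377 mol
From the AgCl data: mol Cl per gram of compound = (0.195 ÷ 143.318) ÷ 0.103 = 0.01321 mol/g, so in the 2.60 g combustion sample mol Cl = 0.03435 mol
Divide by the smallest (0.03435 mol): C 3.010, H 4.008, Cl 1.000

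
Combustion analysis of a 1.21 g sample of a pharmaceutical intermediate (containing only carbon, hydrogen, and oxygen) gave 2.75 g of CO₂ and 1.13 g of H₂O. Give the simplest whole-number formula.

C3H6O

mol C = 2.75 g CO₂ ÷ 44.009 g/mol = 0.06249 mol
mol H = 2 × 1.13 g H₂O ÷ 18.015 g/mol = 0.1255 mol
mass O = 1.21 − (0.7505 + 0.1265) = 0.3330 g → mol O = 0.3330 ÷ 15.999 = 0.02081 mol
Divide by the smallest (0.02081 mol): C 3.002, H 6.027, O 1.000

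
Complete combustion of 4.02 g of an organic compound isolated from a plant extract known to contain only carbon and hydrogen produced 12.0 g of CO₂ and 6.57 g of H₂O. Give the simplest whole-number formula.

mol C = 12.0 g CO₂ ÷ 44.009 g/mol = 0.2727 mol
mol H = 2 × 6.57 g H₂O ÷ 18.015 g/mol = 0.7294 mol
Divide by the smallest (0.2727 mol): C 1.000, H 2.675
Multiplying each by 3 gives whole numbers: C 3.00, H 8.02

C3H8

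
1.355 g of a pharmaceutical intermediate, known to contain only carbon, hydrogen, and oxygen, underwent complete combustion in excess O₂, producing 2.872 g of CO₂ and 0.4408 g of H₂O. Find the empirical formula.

C4H3O2

mol C = 2.872 g CO₂ ÷ 44.009 g/mol = 0.065259 mol
mol H = 2 × 0.4408 g H₂O ÷ 18.015 g/mol = 0.048937 mol
mass O = 1.355 − (0.78383 + 0.049328) = 0.52184 g → mol O = 0.52184 ÷ 15.999 = 0.032617 mol
Divide by the smallest (0.032617 mol): C 2.001, H 1.500, O 1.000
Multiplying each by 2 gives whole numbers: C 4.00, H 3.00, O 2.00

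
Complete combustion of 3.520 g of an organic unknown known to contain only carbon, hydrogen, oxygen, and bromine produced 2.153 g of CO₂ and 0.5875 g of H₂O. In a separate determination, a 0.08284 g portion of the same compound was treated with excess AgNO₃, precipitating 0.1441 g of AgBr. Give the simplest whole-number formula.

mol C = 2.153 g CO₂ ÷ 44.009 g/mol = 0.048922 mol
mol H = 2 × 0.5875 g H₂O ÷ 18.015 g/mol = 0.065223 mol
From the AgBr data: mol Br per gram of compound = (0.1441 ÷ 187.772) ÷ 0.08284 = 0.0092639 mol/g, so in the 3.520 g combustion sample mol Br = 0.032609 mol
mass O = 3.520 − (0.58760 + 0.065745 + 2.6056) = 0.26108 g → mol O = 0.26108 ÷ 15.999 = 0.016318 mol
Divide by the smallest (0.016318 mol): C 2.998, H 3.997, Br 1.998, O 1.000

C3H4Br2O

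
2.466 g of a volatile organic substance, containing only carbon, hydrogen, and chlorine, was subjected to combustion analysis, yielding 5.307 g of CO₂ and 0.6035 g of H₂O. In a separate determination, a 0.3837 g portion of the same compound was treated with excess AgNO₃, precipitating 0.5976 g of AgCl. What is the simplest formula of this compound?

C9H5Cl2

mol C = 5.307 g CO₂ ÷ 44.009 g/mol = 0.12059 mol
mol H = 2 × 0.6035 g H₂O ÷ 18.015 g/mol = 0.067000 mol
From the AgCl data: mol Cl per gram of compound = (0.5976 ÷ 143.318) ÷ 0.3837 = 0.010867 mol/g, so in the 2.466 g combustion sample mol Cl = 0.026799 mol
Divide by the smallest (0.026799 mol): C 4.500, H 2.500, Cl 1.000
Multiplying each by 2 gives whole numbers: C 9.00, H 5.00, Cl 2.00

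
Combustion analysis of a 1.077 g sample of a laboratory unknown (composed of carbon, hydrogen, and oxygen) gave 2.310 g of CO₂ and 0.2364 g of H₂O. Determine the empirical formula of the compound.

mol C = 2.310 g CO₂ ÷ 44.009 g/mol = 0.052489 mol
mol H = 2 × 0.2364 g H₂O ÷ 18.015 g/mol = 0.026245 mol
mass O = 1.077 − (0.63045 + 0.026455) = 0.42010 g → mol O = 0.42010 ÷ 15.999 = 0.026258 mol
Divide by the smallest (0.026245 mol): C 2.000, H 1.000, O 1.000

C2HO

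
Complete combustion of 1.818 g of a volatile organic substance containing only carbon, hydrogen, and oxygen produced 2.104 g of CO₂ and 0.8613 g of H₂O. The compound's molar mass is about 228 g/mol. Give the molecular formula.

C6H12O9

mol C = 2.104 g CO₂ ÷ 44.009 g/mol = 0.047808 mol
mol H = 2 × 0.8613 g H₂O ÷ 18.015 g/mol = 0.095620 mol
mass O = 1.818 − (0.57423 + 0.096385) = 1.1474 g → mol O = 1.1474 ÷ 15.999 = 0.071716 mol
Divide by the smallest (0.047808 mol): C 1.000, H 2.000, O 1.500
Multiplying each by 2 gives whole numbers: C 2.00, H 4.00, O 3.00
Empirical formula: C2H4O3
Empirical-formula mass = 76.05 g/mol; 228 ÷ 76.05 ≈ 3, so the molecular formula is C6H12O9.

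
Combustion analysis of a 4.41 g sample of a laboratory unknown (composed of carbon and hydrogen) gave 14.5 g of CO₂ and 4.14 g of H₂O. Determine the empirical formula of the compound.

mol C = 14.5 g CO₂ ÷ 44.009 g/mol = 0.3295 mol
mol H = 2 × 4.14 g H₂O ÷ 18.015 g/mol = 0.4596 mol
Divide by the smallest (0.3295 mol): C 1.000, H 1.395
Multiplying each by 5 gives whole numbers: C 5.00, H 6.97

C5H7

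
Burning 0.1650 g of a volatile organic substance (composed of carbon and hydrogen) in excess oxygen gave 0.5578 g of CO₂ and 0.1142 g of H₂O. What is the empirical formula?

CH

mol C = 0.5578 g CO₂ ÷ 44.009 g/mol = 0.012675 mol
mol H = 2 × 0.1142 g H₂O ÷ 18.015 g/mol = 0.012678 mol
Divide by the smallest (0.012675 mol): C 1.000, H 1.000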